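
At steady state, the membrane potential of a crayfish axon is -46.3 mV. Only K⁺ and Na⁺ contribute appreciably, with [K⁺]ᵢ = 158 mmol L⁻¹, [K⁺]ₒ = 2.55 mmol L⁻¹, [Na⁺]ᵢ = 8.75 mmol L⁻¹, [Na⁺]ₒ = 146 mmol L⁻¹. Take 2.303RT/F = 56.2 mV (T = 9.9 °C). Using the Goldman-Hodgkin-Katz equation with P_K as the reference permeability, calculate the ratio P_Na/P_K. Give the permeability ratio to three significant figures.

0.146

Let α = P_Na/P_K. GHK: Vm = 56.2·log₁₀[(Kₒ + α·Naₒ)/(Kᵢ + α·Naᵢ)].
10^(Vm/56.2) = 10^(-46.3/56.2) = 0.15002
So 0.15002·(Kᵢ + α·Naᵢ) = Kₒ + α·Naₒ → α = (0.15002·158.0 − 2.55) / (146.0 − 0.15002·8.75)
α = (23.7 − 2.55) / (146.0 − 1.313) = 21.15/144.7 = 0.1462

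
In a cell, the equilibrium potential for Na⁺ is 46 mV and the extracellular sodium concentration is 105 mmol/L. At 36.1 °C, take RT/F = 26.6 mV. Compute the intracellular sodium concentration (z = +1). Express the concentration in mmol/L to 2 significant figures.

Nernst: E = (26.6/1) · ln([out]/[in]), so ln([out]/[in]) = 46.0 × 1 / 26.6 = 1.7293.
[out]/[in] = e^(1.7293) = 5.637.
[in] = 105 / 5.637 = 18.63 mmol/L.

19 mmol/L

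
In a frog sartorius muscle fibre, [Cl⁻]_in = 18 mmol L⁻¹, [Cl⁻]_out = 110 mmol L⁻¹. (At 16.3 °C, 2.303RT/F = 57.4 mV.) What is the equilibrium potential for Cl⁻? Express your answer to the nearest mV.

-45 mV

E = (57.4/z) · log₁₀([Cl⁻]_out/[Cl⁻]_in) with z = -1.
For an anion, dividing by z = -1 reverses the sign.
= (57.4/-1) · log₁₀(110/18) = -57.40 · log₁₀(6.111)
= -57.40 · (0.7861) = -45.12 mV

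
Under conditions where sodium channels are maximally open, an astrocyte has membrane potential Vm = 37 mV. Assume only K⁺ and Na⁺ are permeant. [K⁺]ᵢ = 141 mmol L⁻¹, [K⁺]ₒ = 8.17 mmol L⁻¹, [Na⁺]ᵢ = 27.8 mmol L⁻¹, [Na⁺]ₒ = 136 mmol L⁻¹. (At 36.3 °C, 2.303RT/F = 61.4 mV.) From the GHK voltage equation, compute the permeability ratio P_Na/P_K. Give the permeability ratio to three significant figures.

Let α = P_Na/P_K. GHK: Vm = 61.4·log₁₀[(Kₒ + α·Naₒ)/(Kᵢ + α·Naᵢ)].
10^(Vm/61.4) = 10^(37.0/61.4) = 4.005
So 4.005·(Kᵢ + α·Naᵢ) = Kₒ + α·Naₒ → α = (4.005·141.0 − 8.17) / (136.0 − 4.005·27.8)
α = (564.7 − 8.17) / (136.0 − 111.3) = 556.5/24.66 = 22.57

22.6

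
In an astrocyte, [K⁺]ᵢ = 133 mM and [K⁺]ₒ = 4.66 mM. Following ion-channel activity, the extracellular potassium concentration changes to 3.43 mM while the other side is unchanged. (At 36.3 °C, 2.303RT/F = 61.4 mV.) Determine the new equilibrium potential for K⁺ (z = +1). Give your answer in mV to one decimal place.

-97.5 mV

After the shift: [K⁺]_out = 3.43, [K⁺]_in = 133 mM.
E_new = (61.4/1)·log₁₀(3.43/133) = 61.40 · (-1.5886) = -97.54 mV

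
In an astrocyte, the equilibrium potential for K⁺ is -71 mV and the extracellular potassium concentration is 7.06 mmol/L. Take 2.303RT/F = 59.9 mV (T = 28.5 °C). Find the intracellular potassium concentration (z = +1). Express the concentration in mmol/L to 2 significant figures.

110 mmol/L

Nernst: E = (59.9/1) · log₁₀([out]/[in]), so log₁₀([out]/[in]) = -71.0 × 1 / 59.9 = -1.1853.
[out]/[in] = 10^(-1.1853) = 0.06527.
[in] = 7.06 / 0.06527 = 108.2 mmol/L.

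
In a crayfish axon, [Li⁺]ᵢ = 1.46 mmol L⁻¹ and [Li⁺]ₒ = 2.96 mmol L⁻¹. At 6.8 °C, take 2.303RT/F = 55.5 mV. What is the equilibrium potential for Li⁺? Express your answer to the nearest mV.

17 mV

E = (55.5/z) · log₁₀([Li⁺]_out/[Li⁺]_in) with z = +1.
= (55.5/1) · log₁₀(2.96/1.46) = 55.50 · log₁₀(2.027)
= 55.50 · (0.3069) = 17.04 mV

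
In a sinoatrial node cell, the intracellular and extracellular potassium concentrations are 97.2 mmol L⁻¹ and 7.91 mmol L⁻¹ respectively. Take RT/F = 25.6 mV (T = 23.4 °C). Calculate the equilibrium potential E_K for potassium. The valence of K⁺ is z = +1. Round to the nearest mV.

-64 mV

E = (25.6/z) · ln([K⁺]_out/[K⁺]_in) with z = +1.
= (25.6/1) · ln(7.91/97.2) = 25.60 · ln(0.08138)
= 25.60 · (-2.5086) = -64.22 mV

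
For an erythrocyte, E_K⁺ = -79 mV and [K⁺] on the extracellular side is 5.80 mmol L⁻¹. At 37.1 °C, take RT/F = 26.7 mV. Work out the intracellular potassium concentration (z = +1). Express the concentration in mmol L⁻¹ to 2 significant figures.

110 mmol L⁻¹

Nernst: E = (26.7/1) · ln([out]/[in]), so ln([out]/[in]) = -79.0 × 1 / 26.7 = -2.9588.
[out]/[in] = e^(-2.9588) = 0.05188.
[in] = 5.80 / 0.05188 = 111.8 mmol L⁻¹.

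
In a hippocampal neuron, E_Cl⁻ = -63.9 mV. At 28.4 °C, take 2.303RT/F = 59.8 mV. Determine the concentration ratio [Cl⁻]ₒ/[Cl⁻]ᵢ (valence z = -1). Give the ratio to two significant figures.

log₁₀([out]/[in]) = E·z/(59.8) = -63.9 × -1 / 59.8 = 1.0686
[out]/[in] = 10^(1.0686) = 11.71

12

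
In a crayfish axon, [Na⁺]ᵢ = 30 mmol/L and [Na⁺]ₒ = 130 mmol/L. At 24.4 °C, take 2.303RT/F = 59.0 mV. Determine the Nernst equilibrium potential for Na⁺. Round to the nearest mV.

E = (59.0/z) · log₁₀([Na⁺]_out/[Na⁺]_in) with z = +1.
= (59.0/1) · log₁₀(130/30) = 59.00 · log₁₀(4.333)
= 59.00 · (0.6368) = 37.57 mV

38 mV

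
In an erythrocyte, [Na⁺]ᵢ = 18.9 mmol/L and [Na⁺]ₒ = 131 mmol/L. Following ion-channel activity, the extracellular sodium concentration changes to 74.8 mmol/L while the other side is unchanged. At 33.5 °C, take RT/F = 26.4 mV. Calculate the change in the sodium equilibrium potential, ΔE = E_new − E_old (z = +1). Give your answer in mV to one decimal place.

-14.8 mV

E_old = (26.4/1)·ln(131/18.9) = 51.11 mV
E_new = (26.4/1)·ln(74.8/18.9) = 36.32 mV
ΔE = 36.32 − (51.11) = -14.79 mV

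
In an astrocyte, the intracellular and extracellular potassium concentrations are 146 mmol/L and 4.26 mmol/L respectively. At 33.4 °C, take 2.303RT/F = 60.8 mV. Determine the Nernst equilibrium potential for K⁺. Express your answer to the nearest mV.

-93 mV

E = (60.8/z) · log₁₀([K⁺]_out/[K⁺]_in) with z = +1.
= (60.8/1) · log₁₀(4.26/146) = 60.80 · log₁₀(0.02918)
= 60.80 · (-1.5349) = -93.32 mV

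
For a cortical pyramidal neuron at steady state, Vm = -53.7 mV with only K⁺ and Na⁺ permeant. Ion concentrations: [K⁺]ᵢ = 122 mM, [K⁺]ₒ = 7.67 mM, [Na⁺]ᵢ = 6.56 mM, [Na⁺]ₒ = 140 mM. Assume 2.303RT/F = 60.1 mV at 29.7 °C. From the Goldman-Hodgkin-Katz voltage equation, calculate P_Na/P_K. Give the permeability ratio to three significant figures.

Let α = P_Na/P_K. GHK: Vm = 60.1·log₁₀[(Kₒ + α·Naₒ)/(Kᵢ + α·Naᵢ)].
10^(Vm/60.1) = 10^(-53.7/60.1) = 0.12779
So 0.12779·(Kᵢ + α·Naᵢ) = Kₒ + α·Naₒ → α = (0.12779·122.0 − 7.67) / (140.0 − 0.12779·6.56)
α = (15.59 − 7.67) / (140.0 − 0.8383) = 7.92/139.2 = 0.05691

0.0569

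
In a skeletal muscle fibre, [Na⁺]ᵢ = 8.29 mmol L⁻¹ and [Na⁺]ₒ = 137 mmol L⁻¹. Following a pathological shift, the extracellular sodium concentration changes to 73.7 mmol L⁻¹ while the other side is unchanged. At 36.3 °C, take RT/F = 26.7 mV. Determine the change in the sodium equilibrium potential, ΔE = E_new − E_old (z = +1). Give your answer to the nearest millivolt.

-17 mV

E_old = (26.7/1)·ln(137/8.29) = 74.89 mV
E_new = (26.7/1)·ln(73.7/8.29) = 58.34 mV
ΔE = 58.34 − (74.89) = -16.55 mV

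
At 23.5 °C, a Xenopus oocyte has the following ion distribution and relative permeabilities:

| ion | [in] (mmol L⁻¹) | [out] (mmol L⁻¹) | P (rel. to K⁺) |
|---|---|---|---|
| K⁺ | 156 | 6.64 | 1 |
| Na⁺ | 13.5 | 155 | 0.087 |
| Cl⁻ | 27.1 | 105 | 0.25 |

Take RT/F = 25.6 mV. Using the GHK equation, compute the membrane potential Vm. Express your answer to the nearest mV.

-49 mV

Vm = 25.6 · ln[(Σ P·[cation]ₒ + Σ P·[anion]ᵢ) / (Σ P·[cation]ᵢ + Σ P·[anion]ₒ)]
Numerator = 1×6.64 + 0.087×155 + 0.25×27.1 = 26.9
Denominator = 1×156 + 0.087×13.5 + 0.25×105 = 183.4
Vm = 25.6 · ln(0.14665) = 25.6 × (-1.9197) = -49.14 mV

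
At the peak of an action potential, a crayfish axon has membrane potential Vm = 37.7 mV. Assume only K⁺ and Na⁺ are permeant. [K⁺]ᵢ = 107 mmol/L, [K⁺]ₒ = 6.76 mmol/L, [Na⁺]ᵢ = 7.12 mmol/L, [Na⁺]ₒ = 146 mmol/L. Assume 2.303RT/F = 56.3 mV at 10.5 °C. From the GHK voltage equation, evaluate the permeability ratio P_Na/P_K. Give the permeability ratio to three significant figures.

4.38

Let α = P_Na/P_K. GHK: Vm = 56.3·log₁₀[(Kₒ + α·Naₒ)/(Kᵢ + α·Naᵢ)].
10^(Vm/56.3) = 10^(37.7/56.3) = 4.6733
So 4.6733·(Kᵢ + α·Naᵢ) = Kₒ + α·Naₒ → α = (4.6733·107.0 − 6.76) / (146.0 − 4.6733·7.12)
α = (500 − 6.76) / (146.0 − 33.27) = 493.3/112.7 = 4.376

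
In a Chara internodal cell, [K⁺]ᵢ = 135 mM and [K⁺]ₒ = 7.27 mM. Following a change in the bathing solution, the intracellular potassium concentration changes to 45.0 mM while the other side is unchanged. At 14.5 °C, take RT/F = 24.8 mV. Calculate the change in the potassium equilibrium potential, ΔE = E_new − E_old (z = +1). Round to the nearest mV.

27 mV

E_old = (24.8/1)·ln(7.27/135) = -72.45 mV
E_new = (24.8/1)·ln(7.27/45.0) = -45.21 mV
ΔE = -45.21 − (-72.45) = 27.25 mV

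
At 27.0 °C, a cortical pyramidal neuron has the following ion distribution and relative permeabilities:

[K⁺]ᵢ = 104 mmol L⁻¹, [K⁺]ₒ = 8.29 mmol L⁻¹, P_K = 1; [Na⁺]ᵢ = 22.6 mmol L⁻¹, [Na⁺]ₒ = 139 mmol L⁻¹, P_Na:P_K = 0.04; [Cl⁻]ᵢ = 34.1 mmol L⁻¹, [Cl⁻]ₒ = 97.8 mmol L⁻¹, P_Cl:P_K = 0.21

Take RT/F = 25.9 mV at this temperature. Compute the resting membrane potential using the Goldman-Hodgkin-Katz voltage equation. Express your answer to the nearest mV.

Vm = 25.9 · ln[(Σ P·[cation]ₒ + Σ P·[anion]ᵢ) / (Σ P·[cation]ᵢ + Σ P·[anion]ₒ)]
Numerator = 1×8.29 + 0.04×139 + 0.21×34.1 = 21.01
Denominator = 1×104 + 0.04×22.6 + 0.21×97.8 = 125.4
Vm = 25.9 · ln(0.1675) = 25.9 × (-1.7868) = -46.28 mV

-46 mV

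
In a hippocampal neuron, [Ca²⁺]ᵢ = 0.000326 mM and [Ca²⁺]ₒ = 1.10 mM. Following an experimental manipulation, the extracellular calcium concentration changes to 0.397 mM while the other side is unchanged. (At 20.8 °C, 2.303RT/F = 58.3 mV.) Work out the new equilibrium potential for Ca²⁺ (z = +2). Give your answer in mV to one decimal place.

89.9 mV

After the shift: [Ca²⁺]_out = 0.397, [Ca²⁺]_in = 0.000326 mM.
E_new = (58.3/2)·log₁₀(0.397/0.000326) = 29.15 · (3.0856) = 89.94 mV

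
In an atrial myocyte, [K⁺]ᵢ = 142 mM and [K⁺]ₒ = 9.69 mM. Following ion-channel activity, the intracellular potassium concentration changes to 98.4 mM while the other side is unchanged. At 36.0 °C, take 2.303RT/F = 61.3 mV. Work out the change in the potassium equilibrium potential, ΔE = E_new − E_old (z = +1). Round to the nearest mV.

E_old = (61.3/1)·log₁₀(9.69/142) = -71.47 mV
E_new = (61.3/1)·log₁₀(9.69/98.4) = -61.71 mV
ΔE = -61.71 − (-71.47) = 9.76 mV

10 mV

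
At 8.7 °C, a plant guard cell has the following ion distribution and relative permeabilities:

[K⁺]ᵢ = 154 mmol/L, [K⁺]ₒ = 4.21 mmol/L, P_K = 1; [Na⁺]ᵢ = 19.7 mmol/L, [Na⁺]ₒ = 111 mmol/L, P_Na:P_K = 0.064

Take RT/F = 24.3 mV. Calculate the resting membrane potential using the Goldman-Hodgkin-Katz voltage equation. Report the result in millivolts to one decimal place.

Vm = 24.3 · ln[(Σ P·[cation]ₒ + Σ P·[anion]ᵢ) / (Σ P·[cation]ᵢ + Σ P·[anion]ₒ)]
Numerator = 1×4.21 + 0.064×111 = 11.31
Denominator = 1×154 + 0.064×19.7 = 155.3
Vm = 24.3 · ln(0.072871) = 24.3 × (-2.6191) = -63.64 mV

-63.6 mV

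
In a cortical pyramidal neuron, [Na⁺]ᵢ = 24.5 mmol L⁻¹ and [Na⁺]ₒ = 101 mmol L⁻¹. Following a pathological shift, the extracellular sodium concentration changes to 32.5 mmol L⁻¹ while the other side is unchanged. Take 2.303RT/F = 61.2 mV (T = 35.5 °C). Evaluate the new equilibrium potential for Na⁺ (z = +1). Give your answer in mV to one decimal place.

After the shift: [Na⁺]_out = 32.5, [Na⁺]_in = 24.5 mmol L⁻¹.
E_new = (61.2/1)·log₁₀(32.5/24.5) = 61.20 · (0.1227) = 7.51 mV

7.5 mV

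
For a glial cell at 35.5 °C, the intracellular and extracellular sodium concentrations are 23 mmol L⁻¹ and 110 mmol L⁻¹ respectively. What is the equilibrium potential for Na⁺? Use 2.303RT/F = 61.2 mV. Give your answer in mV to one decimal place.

E = (61.2/z) · log₁₀([Na⁺]_out/[Na⁺]_in) with z = +1.
= (61.2/1) · log₁₀(110/23) = 61.20 · log₁₀(4.783)
= 61.20 · (0.6797) = 41.60 mV

41.6 mV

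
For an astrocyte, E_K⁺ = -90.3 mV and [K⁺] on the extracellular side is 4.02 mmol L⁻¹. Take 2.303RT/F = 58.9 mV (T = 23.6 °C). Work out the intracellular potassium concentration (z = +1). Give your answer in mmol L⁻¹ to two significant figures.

140 mmol L⁻¹

Nernst: E = (58.9/1) · log₁₀([out]/[in]), so log₁₀([out]/[in]) = -90.3 × 1 / 58.9 = -1.5331.
[out]/[in] = 10^(-1.5331) = 0.0293.
[in] = 4.02 / 0.0293 = 137.2 mmol L⁻¹.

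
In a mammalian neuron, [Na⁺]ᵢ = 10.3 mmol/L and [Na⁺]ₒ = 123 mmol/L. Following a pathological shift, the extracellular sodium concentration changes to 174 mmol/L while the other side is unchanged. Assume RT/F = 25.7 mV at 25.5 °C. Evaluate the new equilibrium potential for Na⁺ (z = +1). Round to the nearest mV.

73 mV

After the shift: [Na⁺]_out = 174, [Na⁺]_in = 10.3 mmol/L.
E_new = (25.7/1)·ln(174/10.3) = 25.70 · (2.8269) = 72.65 mV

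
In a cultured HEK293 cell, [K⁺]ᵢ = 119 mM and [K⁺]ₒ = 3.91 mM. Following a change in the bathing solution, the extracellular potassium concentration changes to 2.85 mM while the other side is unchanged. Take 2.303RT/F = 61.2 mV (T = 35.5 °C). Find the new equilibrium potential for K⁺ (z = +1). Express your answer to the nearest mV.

After the shift: [K⁺]_out = 2.85, [K⁺]_in = 119 mM.
E_new = (61.2/1)·log₁₀(2.85/119) = 61.20 · (-1.6207) = -99.19 mV

-99 mV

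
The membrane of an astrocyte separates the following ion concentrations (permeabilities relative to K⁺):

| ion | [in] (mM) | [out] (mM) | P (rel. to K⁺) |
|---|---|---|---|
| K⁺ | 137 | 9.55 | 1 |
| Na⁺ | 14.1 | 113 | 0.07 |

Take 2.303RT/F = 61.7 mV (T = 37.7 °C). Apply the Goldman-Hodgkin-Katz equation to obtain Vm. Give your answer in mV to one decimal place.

Vm = 61.7 · log₁₀[(Σ P·[cation]ₒ + Σ P·[anion]ᵢ) / (Σ P·[cation]ᵢ + Σ P·[anion]ₒ)]
Numerator = 1×9.55 + 0.07×113 = 17.46
Denominator = 1×137 + 0.07×14.1 = 138
Vm = 61.7 · log₁₀(0.12653) = 61.7 × (-0.8978) = -55.39 mV

-55.4 mV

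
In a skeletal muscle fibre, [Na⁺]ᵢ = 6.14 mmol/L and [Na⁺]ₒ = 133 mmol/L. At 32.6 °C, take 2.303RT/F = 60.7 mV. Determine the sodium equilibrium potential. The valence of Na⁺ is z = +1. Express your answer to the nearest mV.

E = (60.7/z) · log₁₀([Na⁺]_out/[Na⁺]_in) with z = +1.
= (60.7/1) · log₁₀(133/6.14) = 60.70 · log₁₀(21.66)
= 60.70 · (1.3357) = 81.08 mV

81 mV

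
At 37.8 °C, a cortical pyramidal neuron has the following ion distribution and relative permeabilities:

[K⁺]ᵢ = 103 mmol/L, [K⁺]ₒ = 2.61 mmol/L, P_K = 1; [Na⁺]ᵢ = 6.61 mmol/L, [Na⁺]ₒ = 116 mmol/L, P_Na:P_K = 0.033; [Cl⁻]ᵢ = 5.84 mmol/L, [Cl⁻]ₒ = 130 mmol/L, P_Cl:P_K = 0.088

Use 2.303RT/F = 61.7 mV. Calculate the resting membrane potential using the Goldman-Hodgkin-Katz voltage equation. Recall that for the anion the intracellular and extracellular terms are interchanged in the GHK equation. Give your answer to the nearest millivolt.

Vm = 61.7 · log₁₀[(Σ P·[cation]ₒ + Σ P·[anion]ᵢ) / (Σ P·[cation]ᵢ + Σ P·[anion]ₒ)]
Numerator = 1×2.61 + 0.033×116 + 0.088×5.84 = 6.952
Denominator = 1×103 + 0.033×6.61 + 0.088×130 = 114.7
Vm = 61.7 · log₁₀(0.060632) = 61.7 × (-1.2173) = -75.11 mV

-75 mV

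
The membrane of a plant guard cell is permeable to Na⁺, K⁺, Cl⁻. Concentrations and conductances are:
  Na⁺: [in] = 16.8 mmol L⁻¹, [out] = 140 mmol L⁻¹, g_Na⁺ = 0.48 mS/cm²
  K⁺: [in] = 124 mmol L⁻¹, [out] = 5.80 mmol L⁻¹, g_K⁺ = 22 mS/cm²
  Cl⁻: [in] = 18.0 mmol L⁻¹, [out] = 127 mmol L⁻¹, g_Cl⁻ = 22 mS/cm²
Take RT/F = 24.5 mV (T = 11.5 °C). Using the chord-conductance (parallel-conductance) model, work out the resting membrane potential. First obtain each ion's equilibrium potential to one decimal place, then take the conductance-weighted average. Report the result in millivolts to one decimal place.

E_Na⁺ = (24.5/1)·ln(140/16.8) = 51.9 mV
E_K⁺ = (24.5/1)·ln(5.80/124) = -75.0 mV
E_Cl⁻ = (24.5/-1)·ln(127/18.0) = -47.9 mV
Vm = (Σ gᵢEᵢ)/(Σ gᵢ) = (0.48·51.9 + 22·-75.0 + 22·-47.9) / (0.48 + 22 + 22)
= -2678.89 / 44.48 = -60.23 mV

-60.2 mV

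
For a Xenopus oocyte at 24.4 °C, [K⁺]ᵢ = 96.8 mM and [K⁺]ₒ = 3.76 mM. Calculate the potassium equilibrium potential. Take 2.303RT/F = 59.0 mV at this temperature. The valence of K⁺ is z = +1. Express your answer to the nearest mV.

-83 mV

E = (59.0/z) · log₁₀([K⁺]_out/[K⁺]_in) with z = +1.
= (59.0/1) · log₁₀(3.76/96.8) = 59.00 · log₁₀(0.03884)
= 59.00 · (-1.4107) = -83.23 mV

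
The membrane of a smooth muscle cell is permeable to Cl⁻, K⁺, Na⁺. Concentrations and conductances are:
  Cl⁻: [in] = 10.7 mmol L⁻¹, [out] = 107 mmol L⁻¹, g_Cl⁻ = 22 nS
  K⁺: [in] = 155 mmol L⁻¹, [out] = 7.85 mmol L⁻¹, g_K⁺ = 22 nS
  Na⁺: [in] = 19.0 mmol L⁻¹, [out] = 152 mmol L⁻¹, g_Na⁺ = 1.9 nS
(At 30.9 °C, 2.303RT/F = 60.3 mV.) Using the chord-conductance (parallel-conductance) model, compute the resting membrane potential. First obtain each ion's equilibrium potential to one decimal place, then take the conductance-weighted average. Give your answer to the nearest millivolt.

-64 mV

E_Cl⁻ = (60.3/-1)·log₁₀(107/10.7) = -60.3 mV
E_K⁺ = (60.3/1)·log₁₀(7.85/155) = -78.1 mV
E_Na⁺ = (60.3/1)·log₁₀(152/19.0) = 54.5 mV
Vm = (Σ gᵢEᵢ)/(Σ gᵢ) = (22·-60.3 + 22·-78.1 + 1.9·54.5) / (22 + 22 + 1.9)
= -2941.25 / 45.9 = -64.08 mV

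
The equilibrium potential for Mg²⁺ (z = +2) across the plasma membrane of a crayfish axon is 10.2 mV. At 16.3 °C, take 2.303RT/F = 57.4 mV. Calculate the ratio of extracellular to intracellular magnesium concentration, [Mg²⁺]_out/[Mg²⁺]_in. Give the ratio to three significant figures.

log₁₀([out]/[in]) = E·z/(57.4) = 10.2 × 2 / 57.4 = 0.3554
[out]/[in] = 10^(0.3554) = 2.267

2.27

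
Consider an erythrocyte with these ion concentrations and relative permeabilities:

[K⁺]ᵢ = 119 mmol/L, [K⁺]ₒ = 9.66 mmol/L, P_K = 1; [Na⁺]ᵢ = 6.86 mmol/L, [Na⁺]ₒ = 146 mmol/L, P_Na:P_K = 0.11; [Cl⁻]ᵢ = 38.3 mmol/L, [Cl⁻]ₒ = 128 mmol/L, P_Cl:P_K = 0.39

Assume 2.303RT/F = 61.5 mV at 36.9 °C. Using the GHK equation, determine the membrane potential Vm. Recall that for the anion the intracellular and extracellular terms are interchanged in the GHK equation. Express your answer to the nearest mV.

-38 mV

Vm = 61.5 · log₁₀[(Σ P·[cation]ₒ + Σ P·[anion]ᵢ) / (Σ P·[cation]ᵢ + Σ P·[anion]ₒ)]
Numerator = 1×9.66 + 0.11×146 + 0.39×38.3 = 40.66
Denominator = 1×119 + 0.11×6.86 + 0.39×128 = 169.7
Vm = 61.5 · log₁₀(0.23962) = 61.5 × (-0.6205) = -38.16 mV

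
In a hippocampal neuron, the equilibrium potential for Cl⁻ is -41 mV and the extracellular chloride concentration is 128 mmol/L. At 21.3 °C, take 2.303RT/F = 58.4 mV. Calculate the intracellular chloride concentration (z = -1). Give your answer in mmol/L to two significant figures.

25 mmol/L

Nernst: E = (58.4/-1) · log₁₀([out]/[in]), so log₁₀([out]/[in]) = -41.0 × -1 / 58.4 = 0.7021.
[out]/[in] = 10^(0.7021) = 5.036.
[in] = 128 / 5.036 = 25.42 mmol/L.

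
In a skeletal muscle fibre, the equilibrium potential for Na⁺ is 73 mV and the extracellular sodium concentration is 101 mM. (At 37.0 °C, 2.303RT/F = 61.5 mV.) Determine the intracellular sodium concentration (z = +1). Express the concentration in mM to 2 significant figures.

Nernst: E = (61.5/1) · log₁₀([out]/[in]), so log₁₀([out]/[in]) = 73.0 × 1 / 61.5 = 1.1870.
[out]/[in] = 10^(1.1870) = 15.38.
[in] = 101 / 15.38 = 6.566 mM.

6.6 mM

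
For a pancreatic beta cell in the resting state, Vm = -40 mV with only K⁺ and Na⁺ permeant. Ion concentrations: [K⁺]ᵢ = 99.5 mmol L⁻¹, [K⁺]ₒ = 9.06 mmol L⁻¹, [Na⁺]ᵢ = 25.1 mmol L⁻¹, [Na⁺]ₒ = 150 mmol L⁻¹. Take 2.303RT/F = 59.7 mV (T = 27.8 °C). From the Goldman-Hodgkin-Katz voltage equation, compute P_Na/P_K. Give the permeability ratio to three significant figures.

0.0844

Let α = P_Na/P_K. GHK: Vm = 59.7·log₁₀[(Kₒ + α·Naₒ)/(Kᵢ + α·Naᵢ)].
10^(Vm/59.7) = 10^(-40.0/59.7) = 0.21379
So 0.21379·(Kᵢ + α·Naᵢ) = Kₒ + α·Naₒ → α = (0.21379·99.5 − 9.06) / (150.0 − 0.21379·25.1)
α = (21.27 − 9.06) / (150.0 − 5.366) = 12.21/144.6 = 0.08443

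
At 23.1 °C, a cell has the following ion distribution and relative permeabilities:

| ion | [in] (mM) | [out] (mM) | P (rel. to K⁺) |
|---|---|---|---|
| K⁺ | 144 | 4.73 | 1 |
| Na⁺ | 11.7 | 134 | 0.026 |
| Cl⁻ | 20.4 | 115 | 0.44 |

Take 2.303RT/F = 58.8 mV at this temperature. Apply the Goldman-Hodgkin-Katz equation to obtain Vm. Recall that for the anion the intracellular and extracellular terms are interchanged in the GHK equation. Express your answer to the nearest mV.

-62 mV

Vm = 58.8 · log₁₀[(Σ P·[cation]ₒ + Σ P·[anion]ᵢ) / (Σ P·[cation]ᵢ + Σ P·[anion]ₒ)]
Numerator = 1×4.73 + 0.026×134 + 0.44×20.4 = 17.19
Denominator = 1×144 + 0.026×11.7 + 0.44×115 = 194.9
Vm = 58.8 · log₁₀(0.088197) = 58.8 × (-1.0545) = -62.01 mV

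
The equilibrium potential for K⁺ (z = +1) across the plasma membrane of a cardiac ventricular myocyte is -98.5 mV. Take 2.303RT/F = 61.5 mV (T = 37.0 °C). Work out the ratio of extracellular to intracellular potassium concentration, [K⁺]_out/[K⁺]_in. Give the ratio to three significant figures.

0.0250

log₁₀([out]/[in]) = E·z/(61.5) = -98.5 × 1 / 61.5 = -1.6016
[out]/[in] = 10^(-1.6016) = 0.02502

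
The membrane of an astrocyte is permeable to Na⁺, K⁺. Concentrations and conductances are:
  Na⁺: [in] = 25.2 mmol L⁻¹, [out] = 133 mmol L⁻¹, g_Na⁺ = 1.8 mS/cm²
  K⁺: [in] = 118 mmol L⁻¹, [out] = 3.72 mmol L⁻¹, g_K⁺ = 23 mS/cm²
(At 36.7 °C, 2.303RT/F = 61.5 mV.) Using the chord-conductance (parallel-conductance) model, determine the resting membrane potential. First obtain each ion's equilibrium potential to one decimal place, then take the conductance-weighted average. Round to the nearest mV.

-82 mV

E_Na⁺ = (61.5/1)·log₁₀(133/25.2) = 44.4 mV
E_K⁺ = (61.5/1)·log₁₀(3.72/118) = -92.3 mV
Vm = (Σ gᵢEᵢ)/(Σ gᵢ) = (1.8·44.4 + 23·-92.3) / (1.8 + 23)
= -2042.98 / 24.8 = -82.38 mV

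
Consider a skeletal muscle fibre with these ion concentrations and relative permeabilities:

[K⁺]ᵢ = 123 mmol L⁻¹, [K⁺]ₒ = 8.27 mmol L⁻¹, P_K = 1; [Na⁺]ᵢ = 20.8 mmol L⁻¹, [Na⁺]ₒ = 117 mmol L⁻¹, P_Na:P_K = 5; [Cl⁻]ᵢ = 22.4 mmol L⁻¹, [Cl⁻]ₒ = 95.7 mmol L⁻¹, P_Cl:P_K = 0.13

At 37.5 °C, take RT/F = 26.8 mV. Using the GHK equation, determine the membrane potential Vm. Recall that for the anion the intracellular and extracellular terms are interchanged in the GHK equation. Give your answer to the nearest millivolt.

24 mV

Vm = 26.8 · ln[(Σ P·[cation]ₒ + Σ P·[anion]ᵢ) / (Σ P·[cation]ᵢ + Σ P·[anion]ₒ)]
Numerator = 1×8.27 + 5×117 + 0.13×22.4 = 596.2
Denominator = 1×123 + 5×20.8 + 0.13×95.7 = 239.4
Vm = 26.8 · ln(2.4899) = 26.8 × (0.9122) = 24.45 mV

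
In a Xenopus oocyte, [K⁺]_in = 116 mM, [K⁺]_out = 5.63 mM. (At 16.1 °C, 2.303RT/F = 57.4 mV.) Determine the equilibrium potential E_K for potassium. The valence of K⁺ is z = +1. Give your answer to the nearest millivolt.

-75 mV

E = (57.4/z) · log₁₀([K⁺]_out/[K⁺]_in) with z = +1.
= (57.4/1) · log₁₀(5.63/116) = 57.40 · log₁₀(0.04853)
= 57.40 · (-1.3139) = -75.42 mV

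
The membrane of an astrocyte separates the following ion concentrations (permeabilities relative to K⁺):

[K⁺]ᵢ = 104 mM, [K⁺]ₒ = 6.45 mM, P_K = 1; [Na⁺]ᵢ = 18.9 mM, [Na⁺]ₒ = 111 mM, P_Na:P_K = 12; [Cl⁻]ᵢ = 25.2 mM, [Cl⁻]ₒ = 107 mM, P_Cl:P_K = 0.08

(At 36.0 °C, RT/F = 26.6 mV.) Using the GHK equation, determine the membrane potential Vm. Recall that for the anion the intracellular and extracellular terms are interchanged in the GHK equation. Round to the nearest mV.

Vm = 26.6 · ln[(Σ P·[cation]ₒ + Σ P·[anion]ᵢ) / (Σ P·[cation]ᵢ + Σ P·[anion]ₒ)]
Numerator = 1×6.45 + 12×111 + 0.08×25.2 = 1340
Denominator = 1×104 + 12×18.9 + 0.08×107 = 339.4
Vm = 26.6 · ln(3.95) = 26.6 × (1.3737) = 36.54 mV

37 mV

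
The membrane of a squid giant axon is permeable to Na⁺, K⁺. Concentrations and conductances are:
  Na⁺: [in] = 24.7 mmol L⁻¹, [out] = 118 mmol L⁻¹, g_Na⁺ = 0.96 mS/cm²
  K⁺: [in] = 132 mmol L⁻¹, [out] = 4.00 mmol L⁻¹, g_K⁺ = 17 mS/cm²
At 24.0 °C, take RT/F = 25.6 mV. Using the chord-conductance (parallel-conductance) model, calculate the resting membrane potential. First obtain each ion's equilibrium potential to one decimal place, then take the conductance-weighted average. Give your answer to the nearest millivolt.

-83 mV

E_Na⁺ = (25.6/1)·ln(118/24.7) = 40.0 mV
E_K⁺ = (25.6/1)·ln(4.00/132) = -89.5 mV
Vm = (Σ gᵢEᵢ)/(Σ gᵢ) = (0.96·40.0 + 17·-89.5) / (0.96 + 17)
= -1483.10 / 17.96 = -82.58 mV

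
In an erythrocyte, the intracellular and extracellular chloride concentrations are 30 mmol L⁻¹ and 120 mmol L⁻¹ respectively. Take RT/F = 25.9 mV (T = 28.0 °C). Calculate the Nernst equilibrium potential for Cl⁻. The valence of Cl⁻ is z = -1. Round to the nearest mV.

-36 mV

E = (25.9/z) · ln([Cl⁻]_out/[Cl⁻]_in) with z = -1.
For an anion, dividing by z = -1 reverses the sign.
= (25.9/-1) · ln(120/30) = -25.90 · ln(4)
= -25.90 · (1.3863) = -35.91 mV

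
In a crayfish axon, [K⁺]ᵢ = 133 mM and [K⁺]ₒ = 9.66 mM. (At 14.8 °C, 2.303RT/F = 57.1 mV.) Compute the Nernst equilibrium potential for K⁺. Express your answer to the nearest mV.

-65 mV

E = (57.1/z) · log₁₀([K⁺]_out/[K⁺]_in) with z = +1.
= (57.1/1) · log₁₀(9.66/133) = 57.10 · log₁₀(0.07263)
= 57.10 · (-1.1389) = -65.03 mV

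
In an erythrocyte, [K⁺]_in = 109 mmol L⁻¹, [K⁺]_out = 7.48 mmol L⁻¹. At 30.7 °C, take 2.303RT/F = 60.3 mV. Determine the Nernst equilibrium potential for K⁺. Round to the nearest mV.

-70 mV

E = (60.3/z) · log₁₀([K⁺]_out/[K⁺]_in) with z = +1.
= (60.3/1) · log₁₀(7.48/109) = 60.30 · log₁₀(0.06862)
= 60.30 · (-1.1635) = -70.16 mV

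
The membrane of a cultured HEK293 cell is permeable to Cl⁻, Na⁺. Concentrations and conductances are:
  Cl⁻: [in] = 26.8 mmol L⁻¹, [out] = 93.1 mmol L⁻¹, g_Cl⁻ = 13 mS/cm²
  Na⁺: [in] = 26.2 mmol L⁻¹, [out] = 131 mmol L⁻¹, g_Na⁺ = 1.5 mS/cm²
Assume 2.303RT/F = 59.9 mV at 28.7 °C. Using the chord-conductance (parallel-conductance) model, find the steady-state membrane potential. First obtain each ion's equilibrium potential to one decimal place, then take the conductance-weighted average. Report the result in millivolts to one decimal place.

E_Cl⁻ = (59.9/-1)·log₁₀(93.1/26.8) = -32.4 mV
E_Na⁺ = (59.9/1)·log₁₀(131/26.2) = 41.9 mV
Vm = (Σ gᵢEᵢ)/(Σ gᵢ) = (13·-32.4 + 1.5·41.9) / (13 + 1.5)
= -358.35 / 14.5 = -24.71 mV

-24.7 mV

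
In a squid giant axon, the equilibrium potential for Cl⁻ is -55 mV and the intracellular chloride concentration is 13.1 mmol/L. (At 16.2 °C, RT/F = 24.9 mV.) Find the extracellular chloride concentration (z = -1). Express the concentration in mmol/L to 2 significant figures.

120 mmol/L

Nernst: E = (24.9/-1) · ln([out]/[in]), so ln([out]/[in]) = -55.0 × -1 / 24.9 = 2.2088.
[out]/[in] = e^(2.2088) = 9.105.
[out] = 9.105 × 13.1 = 119.3 mmol/L.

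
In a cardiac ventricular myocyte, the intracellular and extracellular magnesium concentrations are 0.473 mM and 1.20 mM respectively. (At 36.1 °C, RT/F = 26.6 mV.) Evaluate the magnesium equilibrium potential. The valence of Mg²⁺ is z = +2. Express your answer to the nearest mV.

E = (26.6/z) · ln([Mg²⁺]_out/[Mg²⁺]_in) with z = +2.
= (26.6/2) · ln(1.20/0.473) = 13.30 · ln(2.537)
= 13.30 · (0.9310) = 12.38 mV

12 mV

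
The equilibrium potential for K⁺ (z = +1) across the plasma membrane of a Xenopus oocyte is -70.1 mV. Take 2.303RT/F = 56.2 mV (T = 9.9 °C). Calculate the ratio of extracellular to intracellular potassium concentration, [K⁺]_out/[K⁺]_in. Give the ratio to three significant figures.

log₁₀([out]/[in]) = E·z/(56.2) = -70.1 × 1 / 56.2 = -1.2473
[out]/[in] = 10^(-1.2473) = 0.05658

0.0566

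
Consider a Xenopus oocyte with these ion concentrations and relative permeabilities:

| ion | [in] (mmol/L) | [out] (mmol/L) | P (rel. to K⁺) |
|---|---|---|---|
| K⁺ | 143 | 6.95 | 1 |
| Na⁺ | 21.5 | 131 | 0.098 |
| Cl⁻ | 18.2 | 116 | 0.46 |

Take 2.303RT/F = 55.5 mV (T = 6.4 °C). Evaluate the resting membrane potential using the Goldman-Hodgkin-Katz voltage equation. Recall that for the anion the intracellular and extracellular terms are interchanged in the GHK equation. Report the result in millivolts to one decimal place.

-47.1 mV

Vm = 55.5 · log₁₀[(Σ P·[cation]ₒ + Σ P·[anion]ᵢ) / (Σ P·[cation]ᵢ + Σ P·[anion]ₒ)]
Numerator = 1×6.95 + 0.098×131 + 0.46×18.2 = 28.16
Denominator = 1×143 + 0.098×21.5 + 0.46×116 = 198.5
Vm = 55.5 · log₁₀(0.14189) = 55.5 × (-0.8481) = -47.07 mV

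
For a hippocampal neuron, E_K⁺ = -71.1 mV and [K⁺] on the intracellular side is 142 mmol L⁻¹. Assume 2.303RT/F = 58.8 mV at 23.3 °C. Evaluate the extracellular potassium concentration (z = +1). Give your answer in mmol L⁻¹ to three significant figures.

8.77 mmol L⁻¹

Nernst: E = (58.8/1) · log₁₀([out]/[in]), so log₁₀([out]/[in]) = -71.1 × 1 / 58.8 = -1.2092.
[out]/[in] = 10^(-1.2092) = 0.06178.
[out] = 0.06178 × 142 = 8.772 mmol L⁻¹.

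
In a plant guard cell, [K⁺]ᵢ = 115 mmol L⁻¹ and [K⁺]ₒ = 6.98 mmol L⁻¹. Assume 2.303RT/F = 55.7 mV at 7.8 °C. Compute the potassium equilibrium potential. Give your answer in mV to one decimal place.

E = (55.7/z) · log₁₀([K⁺]_out/[K⁺]_in) with z = +1.
= (55.7/1) · log₁₀(6.98/115) = 55.70 · log₁₀(0.0607)
= 55.70 · (-1.2168) = -67.78 mV

-67.8 mV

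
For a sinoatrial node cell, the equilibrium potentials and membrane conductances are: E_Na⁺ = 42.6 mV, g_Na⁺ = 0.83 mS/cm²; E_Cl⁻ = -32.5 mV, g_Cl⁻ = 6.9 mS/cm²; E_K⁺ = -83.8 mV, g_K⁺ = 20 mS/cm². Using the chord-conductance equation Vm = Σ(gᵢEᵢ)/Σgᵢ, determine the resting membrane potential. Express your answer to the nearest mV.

Σ gᵢEᵢ = 0.83·(42.6) + 6.9·(-32.5) + 20·(-83.8) = -1864.89
Σ gᵢ = 0.83 + 6.9 + 20 = 27.73
Vm = -1864.89 / 27.73 = -67.25 mV

-67 mV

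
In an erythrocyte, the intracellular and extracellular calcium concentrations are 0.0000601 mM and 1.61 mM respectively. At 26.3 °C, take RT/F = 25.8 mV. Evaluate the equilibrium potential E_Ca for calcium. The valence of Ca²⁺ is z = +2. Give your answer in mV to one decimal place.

131.5 mV

E = (25.8/z) · ln([Ca²⁺]_out/[Ca²⁺]_in) with z = +2.
= (25.8/2) · ln(1.61/0.0000601) = 12.90 · ln(2.679e+04)
= 12.90 · (10.1957) = 131.52 mV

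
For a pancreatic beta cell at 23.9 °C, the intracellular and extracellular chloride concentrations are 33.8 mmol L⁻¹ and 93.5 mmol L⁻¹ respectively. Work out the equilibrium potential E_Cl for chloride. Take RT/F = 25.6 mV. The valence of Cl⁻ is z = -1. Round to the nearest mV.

E = (25.6/z) · ln([Cl⁻]_out/[Cl⁻]_in) with z = -1.
For an anion, dividing by z = -1 reverses the sign.
= (25.6/-1) · ln(93.5/33.8) = -25.60 · ln(2.766)
= -25.60 · (1.0175) = -26.05 mV

-26 mV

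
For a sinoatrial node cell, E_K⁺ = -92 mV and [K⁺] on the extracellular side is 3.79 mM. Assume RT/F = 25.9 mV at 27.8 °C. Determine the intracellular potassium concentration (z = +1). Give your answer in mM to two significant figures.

130 mM

Nernst: E = (25.9/1) · ln([out]/[in]), so ln([out]/[in]) = -92.0 × 1 / 25.9 = -3.5521.
[out]/[in] = e^(-3.5521) = 0.02866.
[in] = 3.79 / 0.02866 = 132.2 mM.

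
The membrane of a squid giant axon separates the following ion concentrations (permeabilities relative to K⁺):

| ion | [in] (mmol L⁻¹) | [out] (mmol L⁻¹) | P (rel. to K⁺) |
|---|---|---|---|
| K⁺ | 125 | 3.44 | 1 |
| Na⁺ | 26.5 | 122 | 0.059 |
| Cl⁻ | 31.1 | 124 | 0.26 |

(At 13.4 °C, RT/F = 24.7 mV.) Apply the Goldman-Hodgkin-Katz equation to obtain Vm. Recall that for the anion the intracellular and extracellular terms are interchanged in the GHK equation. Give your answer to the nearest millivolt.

-53 mV

Vm = 24.7 · ln[(Σ P·[cation]ₒ + Σ P·[anion]ᵢ) / (Σ P·[cation]ᵢ + Σ P·[anion]ₒ)]
Numerator = 1×3.44 + 0.059×122 + 0.26×31.1 = 18.72
Denominator = 1×125 + 0.059×26.5 + 0.26×124 = 158.8
Vm = 24.7 · ln(0.11791) = 24.7 × (-2.1379) = -52.81 mV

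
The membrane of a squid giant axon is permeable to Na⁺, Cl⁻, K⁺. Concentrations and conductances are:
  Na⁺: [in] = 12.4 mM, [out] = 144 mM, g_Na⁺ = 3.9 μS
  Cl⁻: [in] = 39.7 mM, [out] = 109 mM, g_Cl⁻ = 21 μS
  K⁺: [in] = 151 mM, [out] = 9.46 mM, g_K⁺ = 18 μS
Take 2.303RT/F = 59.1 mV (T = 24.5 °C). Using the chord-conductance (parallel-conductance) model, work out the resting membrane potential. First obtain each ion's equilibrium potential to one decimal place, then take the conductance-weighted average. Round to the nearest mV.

E_Na⁺ = (59.1/1)·log₁₀(144/12.4) = 62.9 mV
E_Cl⁻ = (59.1/-1)·log₁₀(109/39.7) = -25.9 mV
E_K⁺ = (59.1/1)·log₁₀(9.46/151) = -71.1 mV
Vm = (Σ gᵢEᵢ)/(Σ gᵢ) = (3.9·62.9 + 21·-25.9 + 18·-71.1) / (3.9 + 21 + 18)
= -1578.39 / 42.9 = -36.79 mV

-37 mV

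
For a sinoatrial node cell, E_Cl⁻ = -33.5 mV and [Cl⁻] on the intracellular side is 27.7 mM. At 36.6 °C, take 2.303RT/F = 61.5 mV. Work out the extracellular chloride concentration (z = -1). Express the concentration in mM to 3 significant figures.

97.1 mM

Nernst: E = (61.5/-1) · log₁₀([out]/[in]), so log₁₀([out]/[in]) = -33.5 × -1 / 61.5 = 0.5447.
[out]/[in] = 10^(0.5447) = 3.505.
[out] = 3.505 × 27.7 = 97.09 mM.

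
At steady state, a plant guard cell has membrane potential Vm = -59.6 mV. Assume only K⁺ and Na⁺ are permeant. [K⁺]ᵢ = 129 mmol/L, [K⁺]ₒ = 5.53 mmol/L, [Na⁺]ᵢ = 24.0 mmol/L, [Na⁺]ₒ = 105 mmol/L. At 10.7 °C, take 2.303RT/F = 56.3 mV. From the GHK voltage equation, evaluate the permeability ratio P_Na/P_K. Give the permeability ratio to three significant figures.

0.0558

Let α = P_Na/P_K. GHK: Vm = 56.3·log₁₀[(Kₒ + α·Naₒ)/(Kᵢ + α·Naᵢ)].
10^(Vm/56.3) = 10^(-59.6/56.3) = 0.087375
So 0.087375·(Kᵢ + α·Naᵢ) = Kₒ + α·Naₒ → α = (0.087375·129.0 − 5.53) / (105.0 − 0.087375·24.0)
α = (11.27 − 5.53) / (105.0 − 2.097) = 5.741/102.9 = 0.05579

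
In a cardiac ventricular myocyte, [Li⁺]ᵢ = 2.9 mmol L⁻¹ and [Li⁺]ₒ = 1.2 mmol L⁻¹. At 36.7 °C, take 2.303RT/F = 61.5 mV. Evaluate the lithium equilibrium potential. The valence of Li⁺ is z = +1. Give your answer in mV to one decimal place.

E = (61.5/z) · log₁₀([Li⁺]_out/[Li⁺]_in) with z = +1.
= (61.5/1) · log₁₀(1.2/2.9) = 61.50 · log₁₀(0.4138)
= 61.50 · (-0.3832) = -23.57 mV

-23.6 mV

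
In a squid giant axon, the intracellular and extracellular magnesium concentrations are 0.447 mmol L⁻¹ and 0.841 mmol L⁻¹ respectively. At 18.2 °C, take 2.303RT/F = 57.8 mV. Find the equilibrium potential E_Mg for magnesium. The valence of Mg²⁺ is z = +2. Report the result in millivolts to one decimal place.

E = (57.8/z) · log₁₀([Mg²⁺]_out/[Mg²⁺]_in) with z = +2.
= (57.8/2) · log₁₀(0.841/0.447) = 28.90 · log₁₀(1.881)
= 28.90 · (0.2745) = 7.93 mV

7.9 mV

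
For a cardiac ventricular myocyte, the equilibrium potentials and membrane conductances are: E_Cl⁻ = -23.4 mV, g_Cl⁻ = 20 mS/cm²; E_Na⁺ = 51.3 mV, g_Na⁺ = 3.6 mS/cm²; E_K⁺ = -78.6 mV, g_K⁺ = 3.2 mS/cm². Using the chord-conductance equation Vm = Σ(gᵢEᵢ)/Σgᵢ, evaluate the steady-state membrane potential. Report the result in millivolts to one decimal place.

-20.0 mV

Σ gᵢEᵢ = 20·(-23.4) + 3.6·(51.3) + 3.2·(-78.6) = -534.84
Σ gᵢ = 20 + 3.6 + 3.2 = 26.8
Vm = -534.84 / 26.8 = -19.96 mV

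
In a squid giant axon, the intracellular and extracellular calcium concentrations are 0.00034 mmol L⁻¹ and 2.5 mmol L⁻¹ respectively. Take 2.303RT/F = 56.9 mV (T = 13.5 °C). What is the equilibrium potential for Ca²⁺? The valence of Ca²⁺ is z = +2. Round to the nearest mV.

110 mV

E = (56.9/z) · log₁₀([Ca²⁺]_out/[Ca²⁺]_in) with z = +2.
= (56.9/2) · log₁₀(2.5/0.00034) = 28.45 · log₁₀(7353)
= 28.45 · (3.8665) = 110.00 mV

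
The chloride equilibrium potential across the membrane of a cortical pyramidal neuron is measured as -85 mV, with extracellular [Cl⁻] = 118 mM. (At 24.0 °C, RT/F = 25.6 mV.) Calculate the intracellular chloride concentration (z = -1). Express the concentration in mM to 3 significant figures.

4.26 mM

Nernst: E = (25.6/-1) · ln([out]/[in]), so ln([out]/[in]) = -85.0 × -1 / 25.6 = 3.3203.
[out]/[in] = e^(3.3203) = 27.67.
[in] = 118 / 27.67 = 4.265 mM.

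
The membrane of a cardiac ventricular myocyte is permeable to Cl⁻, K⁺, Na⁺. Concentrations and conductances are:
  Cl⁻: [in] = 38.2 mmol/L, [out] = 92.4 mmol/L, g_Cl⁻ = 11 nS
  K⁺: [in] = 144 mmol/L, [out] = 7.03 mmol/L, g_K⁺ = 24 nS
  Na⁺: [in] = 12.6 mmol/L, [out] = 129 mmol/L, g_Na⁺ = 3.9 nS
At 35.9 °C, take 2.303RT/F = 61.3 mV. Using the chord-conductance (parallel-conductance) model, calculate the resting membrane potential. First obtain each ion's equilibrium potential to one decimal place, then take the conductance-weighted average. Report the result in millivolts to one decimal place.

E_Cl⁻ = (61.3/-1)·log₁₀(92.4/38.2) = -23.5 mV
E_K⁺ = (61.3/1)·log₁₀(7.03/144) = -80.4 mV
E_Na⁺ = (61.3/1)·log₁₀(129/12.6) = 61.9 mV
Vm = (Σ gᵢEᵢ)/(Σ gᵢ) = (11·-23.5 + 24·-80.4 + 3.9·61.9) / (11 + 24 + 3.9)
= -1946.69 / 38.9 = -50.04 mV

-50.0 mV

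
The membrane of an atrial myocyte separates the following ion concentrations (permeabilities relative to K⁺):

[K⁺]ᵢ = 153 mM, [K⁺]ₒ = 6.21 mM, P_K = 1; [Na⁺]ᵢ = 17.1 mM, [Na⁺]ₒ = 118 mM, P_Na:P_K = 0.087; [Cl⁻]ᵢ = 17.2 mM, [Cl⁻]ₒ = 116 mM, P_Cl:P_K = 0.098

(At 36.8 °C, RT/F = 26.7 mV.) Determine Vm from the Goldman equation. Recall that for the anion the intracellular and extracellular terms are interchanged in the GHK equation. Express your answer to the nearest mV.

-59 mV

Vm = 26.7 · ln[(Σ P·[cation]ₒ + Σ P·[anion]ᵢ) / (Σ P·[cation]ᵢ + Σ P·[anion]ₒ)]
Numerator = 1×6.21 + 0.087×118 + 0.098×17.2 = 18.16
Denominator = 1×153 + 0.087×17.1 + 0.098×116 = 165.9
Vm = 26.7 · ln(0.1095) = 26.7 × (-2.2118) = -59.06 mV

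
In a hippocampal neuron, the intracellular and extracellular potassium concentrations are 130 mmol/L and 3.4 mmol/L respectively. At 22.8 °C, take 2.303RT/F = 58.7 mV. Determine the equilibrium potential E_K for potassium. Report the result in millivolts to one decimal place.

-92.9 mV

E = (58.7/z) · log₁₀([K⁺]_out/[K⁺]_in) with z = +1.
= (58.7/1) · log₁₀(3.4/130) = 58.70 · log₁₀(0.02615)
= 58.70 · (-1.5825) = -92.89 mV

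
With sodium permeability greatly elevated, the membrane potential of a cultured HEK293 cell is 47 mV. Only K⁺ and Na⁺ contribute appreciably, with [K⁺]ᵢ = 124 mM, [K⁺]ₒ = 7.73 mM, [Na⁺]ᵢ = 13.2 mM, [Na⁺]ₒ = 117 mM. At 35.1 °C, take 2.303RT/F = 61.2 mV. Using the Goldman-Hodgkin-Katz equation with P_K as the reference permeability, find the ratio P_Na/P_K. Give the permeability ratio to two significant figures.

18

Let α = P_Na/P_K. GHK: Vm = 61.2·log₁₀[(Kₒ + α·Naₒ)/(Kᵢ + α·Naᵢ)].
10^(Vm/61.2) = 10^(47.0/61.2) = 5.861
So 5.861·(Kᵢ + α·Naᵢ) = Kₒ + α·Naₒ → α = (5.861·124.0 − 7.73) / (117.0 − 5.861·13.2)
α = (726.8 − 7.73) / (117.0 − 77.37) = 719/39.63 = 18.14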